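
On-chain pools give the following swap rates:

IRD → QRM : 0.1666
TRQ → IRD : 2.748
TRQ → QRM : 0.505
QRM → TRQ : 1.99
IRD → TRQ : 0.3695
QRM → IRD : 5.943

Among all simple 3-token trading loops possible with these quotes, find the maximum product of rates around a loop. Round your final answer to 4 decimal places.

TRQ→QRM→IRD→TRQ: 0.505 × 5.943 × 0.3695 = 1.10895
TRQ→IRD→QRM→TRQ: 2.748 × 0.1666 × 1.99 = 0.91106
Maximum is TRQ→QRM→IRD→TRQ at 1.1089; arbitrage exists.

1.1089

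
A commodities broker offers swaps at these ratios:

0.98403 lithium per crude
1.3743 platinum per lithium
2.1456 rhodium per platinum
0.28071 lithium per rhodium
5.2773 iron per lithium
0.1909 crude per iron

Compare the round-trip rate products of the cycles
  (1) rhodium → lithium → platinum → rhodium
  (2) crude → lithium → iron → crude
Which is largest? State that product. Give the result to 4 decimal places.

0.9913

(1) 0.28071 × 1.3743 × 2.1456 = 0.82773
(2) 0.98403 × 5.2773 × 0.1909 = 0.99135
Highest is cycle (2) at 0.9913 (≤1, no arbitrage).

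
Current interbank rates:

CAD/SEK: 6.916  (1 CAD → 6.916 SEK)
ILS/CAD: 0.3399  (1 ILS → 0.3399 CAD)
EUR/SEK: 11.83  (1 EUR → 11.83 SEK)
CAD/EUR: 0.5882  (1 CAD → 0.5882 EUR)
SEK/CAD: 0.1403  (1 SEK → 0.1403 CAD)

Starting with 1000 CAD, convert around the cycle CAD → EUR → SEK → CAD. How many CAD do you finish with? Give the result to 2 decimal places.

1000 CAD × 0.5882 = 588.2 EUR
588.2 EUR × 11.83 = 6958.406 SEK
6958.406 SEK × 0.1403 = 976.2643618 CAD

976.26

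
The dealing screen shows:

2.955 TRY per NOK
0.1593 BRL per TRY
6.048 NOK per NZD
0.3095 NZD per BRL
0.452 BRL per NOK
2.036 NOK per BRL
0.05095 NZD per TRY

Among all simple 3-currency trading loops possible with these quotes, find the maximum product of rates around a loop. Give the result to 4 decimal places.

TRY→BRL→NOK→TRY: 0.1593 × 2.036 × 2.955 = 0.95841
TRY→NZD→NOK→TRY: 0.05095 × 6.048 × 2.955 = 0.91057
BRL→NZD→NOK→BRL: 0.3095 × 6.048 × 0.452 = 0.84608
Maximum is TRY→BRL→NOK→TRY at 0.9584; no arbitrage — every cycle loses value.

0.9584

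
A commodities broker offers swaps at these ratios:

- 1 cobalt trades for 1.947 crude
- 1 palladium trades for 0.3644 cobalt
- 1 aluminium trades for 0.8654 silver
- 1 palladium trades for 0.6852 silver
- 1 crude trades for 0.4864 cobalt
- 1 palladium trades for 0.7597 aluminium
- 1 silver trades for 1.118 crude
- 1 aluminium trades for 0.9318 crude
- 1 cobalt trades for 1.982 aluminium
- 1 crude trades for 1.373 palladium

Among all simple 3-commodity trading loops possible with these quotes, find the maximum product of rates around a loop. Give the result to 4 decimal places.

palladium→silver→crude→palladium: 0.6852 × 1.118 × 1.373 = 1.05179
palladium→cobalt→crude→palladium: 0.3644 × 1.947 × 1.373 = 0.97413
palladium→aluminium→crude→palladium: 0.7597 × 0.9318 × 1.373 = 0.97193
aluminium→crude→cobalt→aluminium: 0.9318 × 0.4864 × 1.982 = 0.89830
Maximum is palladium→silver→crude→palladium at 1.0518; arbitrage exists.

1.0518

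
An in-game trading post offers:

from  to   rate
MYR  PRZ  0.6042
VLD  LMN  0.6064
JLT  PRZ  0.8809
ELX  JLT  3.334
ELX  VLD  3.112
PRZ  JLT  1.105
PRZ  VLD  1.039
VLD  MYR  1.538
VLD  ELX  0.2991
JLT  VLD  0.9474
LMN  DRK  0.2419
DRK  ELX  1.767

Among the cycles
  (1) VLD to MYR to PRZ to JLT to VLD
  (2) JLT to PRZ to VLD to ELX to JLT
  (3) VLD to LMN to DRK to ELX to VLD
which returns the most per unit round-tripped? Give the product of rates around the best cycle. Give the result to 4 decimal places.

(1) 1.538 × 0.6042 × 1.105 × 0.9474 = 0.97282
(2) 0.8809 × 1.039 × 0.2991 × 3.334 = 0.91269
(3) 0.6064 × 0.2419 × 1.767 × 3.112 = 0.80662
Highest is cycle (1) at 0.9728 (≤1, no arbitrage).

0.9728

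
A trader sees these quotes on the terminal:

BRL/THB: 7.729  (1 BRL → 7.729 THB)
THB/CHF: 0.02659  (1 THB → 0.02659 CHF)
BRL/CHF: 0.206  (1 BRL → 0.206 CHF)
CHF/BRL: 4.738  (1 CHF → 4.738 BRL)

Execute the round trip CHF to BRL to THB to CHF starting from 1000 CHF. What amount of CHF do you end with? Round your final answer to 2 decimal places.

1000 CHF × 4.738 = 4738 BRL
4738 BRL × 7.729 = 36620.002 THB
36620.002 THB × 0.02659 = 973.72585318 CHF

973.73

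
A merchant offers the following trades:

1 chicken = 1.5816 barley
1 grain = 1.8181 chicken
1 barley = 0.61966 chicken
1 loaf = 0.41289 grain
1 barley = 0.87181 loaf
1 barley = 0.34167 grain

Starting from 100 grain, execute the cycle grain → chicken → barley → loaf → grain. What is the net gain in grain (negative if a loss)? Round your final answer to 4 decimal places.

3.5072

100 grain × 1.8181 = 181.81 chicken
181.81 chicken × 1.5816 = 287.550696 barley
287.550696 barley × 0.87181 = 250.68957227976 loaf
250.68957227976 loaf × 0.41289 = 103.5072174985901064 grain
Net change: 103.5072174985901064 − 100 = 3.5072174985901064 grain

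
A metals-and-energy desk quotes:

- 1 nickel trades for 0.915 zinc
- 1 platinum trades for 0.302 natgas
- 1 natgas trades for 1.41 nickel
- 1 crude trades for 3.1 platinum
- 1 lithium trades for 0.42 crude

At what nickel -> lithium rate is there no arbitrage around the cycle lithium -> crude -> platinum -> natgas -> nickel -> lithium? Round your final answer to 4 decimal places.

Known legs of the cycle: 0.42 × 3.1 × 0.302 × 1.41 = 0.55441764
For no arbitrage the full-cycle product must be 1, so the missing rate is 1 / 0.55441764 ≈ 1.803694.

1.8037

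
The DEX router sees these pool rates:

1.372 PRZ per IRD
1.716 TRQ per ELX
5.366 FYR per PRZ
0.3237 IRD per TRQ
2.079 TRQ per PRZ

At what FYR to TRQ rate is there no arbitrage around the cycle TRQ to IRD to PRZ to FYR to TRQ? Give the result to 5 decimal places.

0.41962

Known legs of the cycle: 0.3237 × 1.372 × 5.366 = 2.3831286024
For no arbitrage the full-cycle product must be 1, so the missing rate is 1 / 2.3831286024 ≈ 0.4196165.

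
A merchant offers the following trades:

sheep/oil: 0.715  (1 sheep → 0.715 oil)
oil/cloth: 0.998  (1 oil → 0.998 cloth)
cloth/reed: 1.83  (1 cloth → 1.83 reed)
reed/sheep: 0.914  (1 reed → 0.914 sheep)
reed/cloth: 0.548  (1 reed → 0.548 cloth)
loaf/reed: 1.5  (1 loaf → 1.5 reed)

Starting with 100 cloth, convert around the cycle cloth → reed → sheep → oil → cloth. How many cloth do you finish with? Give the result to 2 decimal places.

119.35

100 cloth × 1.83 = 183 reed
183 reed × 0.914 = 167.262 sheep
167.262 sheep × 0.715 = 119.59233 oil
119.59233 oil × 0.998 = 119.35314534 cloth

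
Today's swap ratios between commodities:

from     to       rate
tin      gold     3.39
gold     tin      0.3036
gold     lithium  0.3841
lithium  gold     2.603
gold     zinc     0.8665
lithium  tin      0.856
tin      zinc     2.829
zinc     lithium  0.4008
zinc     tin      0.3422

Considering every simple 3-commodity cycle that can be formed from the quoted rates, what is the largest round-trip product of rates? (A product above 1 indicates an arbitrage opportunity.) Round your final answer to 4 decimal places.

1.1146

tin→gold→lithium→tin: 3.39 × 0.3841 × 0.856 = 1.11460
tin→gold→zinc→tin: 3.39 × 0.8665 × 0.3422 = 1.00519
tin→zinc→lithium→tin: 2.829 × 0.4008 × 0.856 = 0.97059
gold→zinc→lithium→gold: 0.8665 × 0.4008 × 2.603 = 0.90400
Maximum is tin→gold→lithium→tin at 1.1146; arbitrage exists.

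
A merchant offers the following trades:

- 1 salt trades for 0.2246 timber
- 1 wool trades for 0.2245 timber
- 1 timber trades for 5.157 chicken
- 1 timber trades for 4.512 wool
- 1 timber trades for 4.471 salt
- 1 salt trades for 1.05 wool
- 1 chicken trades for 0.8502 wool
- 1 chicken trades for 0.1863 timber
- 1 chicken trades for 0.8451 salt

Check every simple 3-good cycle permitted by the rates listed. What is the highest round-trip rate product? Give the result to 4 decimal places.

1.0539

wool→timber→salt→wool: 0.2245 × 4.471 × 1.05 = 1.05393
wool→timber→chicken→wool: 0.2245 × 5.157 × 0.8502 = 0.98432
salt→timber→chicken→salt: 0.2246 × 5.157 × 0.8451 = 0.97885
Maximum is wool→timber→salt→wool at 1.0539; arbitrage exists.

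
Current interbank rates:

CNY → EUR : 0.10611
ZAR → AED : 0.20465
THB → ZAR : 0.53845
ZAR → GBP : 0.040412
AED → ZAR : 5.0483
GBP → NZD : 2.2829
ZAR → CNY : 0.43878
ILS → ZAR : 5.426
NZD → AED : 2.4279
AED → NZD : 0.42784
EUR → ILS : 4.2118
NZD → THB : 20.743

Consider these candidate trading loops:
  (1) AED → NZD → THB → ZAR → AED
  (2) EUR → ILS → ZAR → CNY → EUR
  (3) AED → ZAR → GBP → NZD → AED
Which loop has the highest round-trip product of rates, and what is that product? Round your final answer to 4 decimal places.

(1) 0.42784 × 20.743 × 0.53845 × 0.20465 = 0.97794
(2) 4.2118 × 5.426 × 0.43878 × 0.10611 = 1.06402
(3) 5.0483 × 0.040412 × 2.2829 × 2.4279 = 1.13077
Highest is cycle (3) at 1.1308 (>1, arbitrage).

1.1308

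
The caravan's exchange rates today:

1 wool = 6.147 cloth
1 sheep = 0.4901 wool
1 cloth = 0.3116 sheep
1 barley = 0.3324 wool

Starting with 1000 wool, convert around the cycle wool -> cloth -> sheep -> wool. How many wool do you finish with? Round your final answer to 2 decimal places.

1000 wool × 6.147 = 6147 cloth
6147 cloth × 0.3116 = 1915.4052 sheep
1915.4052 sheep × 0.4901 = 938.74008852 wool

938.74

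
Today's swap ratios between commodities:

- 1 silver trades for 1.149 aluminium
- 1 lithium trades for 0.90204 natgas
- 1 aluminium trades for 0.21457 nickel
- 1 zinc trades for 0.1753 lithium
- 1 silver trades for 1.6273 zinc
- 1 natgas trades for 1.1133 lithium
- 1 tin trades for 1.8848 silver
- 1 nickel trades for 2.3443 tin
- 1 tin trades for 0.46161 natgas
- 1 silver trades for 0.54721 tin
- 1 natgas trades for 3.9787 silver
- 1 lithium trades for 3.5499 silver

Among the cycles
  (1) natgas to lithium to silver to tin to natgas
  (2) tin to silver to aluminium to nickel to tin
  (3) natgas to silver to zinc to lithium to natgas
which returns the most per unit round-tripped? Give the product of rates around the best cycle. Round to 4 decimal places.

(1) 1.1133 × 3.5499 × 0.54721 × 0.46161 = 0.99829
(2) 1.8848 × 1.149 × 0.21457 × 2.3443 = 1.08935
(3) 3.9787 × 1.6273 × 0.1753 × 0.90204 = 1.02380
Highest is cycle (2) at 1.0894 (>1, arbitrage).

1.0894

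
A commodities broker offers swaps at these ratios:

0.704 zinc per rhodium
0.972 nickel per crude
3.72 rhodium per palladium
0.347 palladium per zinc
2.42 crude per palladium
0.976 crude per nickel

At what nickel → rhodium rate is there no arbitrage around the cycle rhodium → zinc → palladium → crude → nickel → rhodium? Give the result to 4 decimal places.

Known legs of the cycle: 0.704 × 0.347 × 2.42 × 0.972 = 0.57462400512
For no arbitrage the full-cycle product must be 1, so the missing rate is 1 / 0.57462400512 ≈ 1.740268.

1.7403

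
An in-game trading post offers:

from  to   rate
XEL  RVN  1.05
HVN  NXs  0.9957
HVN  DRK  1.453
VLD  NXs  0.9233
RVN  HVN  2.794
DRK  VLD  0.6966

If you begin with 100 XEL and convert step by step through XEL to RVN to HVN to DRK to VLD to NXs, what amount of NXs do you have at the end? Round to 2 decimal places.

100 XEL × 1.05 = 105 RVN
105 RVN × 2.794 = 293.37 HVN
293.37 HVN × 1.453 = 426.26661 DRK
426.26661 DRK × 0.6966 = 296.937320526 VLD
296.937320526 VLD × 0.9233 = 274.1622280416558 NXs

274.16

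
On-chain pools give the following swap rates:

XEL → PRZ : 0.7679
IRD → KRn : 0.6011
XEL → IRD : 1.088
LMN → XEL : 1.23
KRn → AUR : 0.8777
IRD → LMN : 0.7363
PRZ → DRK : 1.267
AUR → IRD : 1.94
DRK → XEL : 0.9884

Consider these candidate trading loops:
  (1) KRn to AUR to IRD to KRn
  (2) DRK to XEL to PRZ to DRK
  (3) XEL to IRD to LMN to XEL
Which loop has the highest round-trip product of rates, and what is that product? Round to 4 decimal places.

(1) 0.8777 × 1.94 × 0.6011 = 1.02352
(2) 0.9884 × 0.7679 × 1.267 = 0.96164
(3) 1.088 × 0.7363 × 1.23 = 0.98535
Highest is cycle (1) at 1.0235 (>1, arbitrage).

1.0235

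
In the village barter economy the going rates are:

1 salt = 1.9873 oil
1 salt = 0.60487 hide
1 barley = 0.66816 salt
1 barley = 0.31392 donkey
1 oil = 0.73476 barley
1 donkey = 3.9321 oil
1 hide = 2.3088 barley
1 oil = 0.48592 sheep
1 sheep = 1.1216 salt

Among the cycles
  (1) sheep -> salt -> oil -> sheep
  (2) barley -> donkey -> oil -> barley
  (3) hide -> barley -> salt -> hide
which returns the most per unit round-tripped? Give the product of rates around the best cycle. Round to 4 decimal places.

1.0831

(1) 1.1216 × 1.9873 × 0.48592 = 1.08309
(2) 0.31392 × 3.9321 × 0.73476 = 0.90696
(3) 2.3088 × 0.66816 × 0.60487 = 0.93310
Highest is cycle (1) at 1.0831 (>1, arbitrage).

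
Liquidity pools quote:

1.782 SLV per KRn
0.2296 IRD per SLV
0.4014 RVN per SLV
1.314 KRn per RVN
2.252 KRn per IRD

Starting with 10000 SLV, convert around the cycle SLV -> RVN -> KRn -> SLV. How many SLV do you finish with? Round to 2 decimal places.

9398.97

10000 SLV × 0.4014 = 4014 RVN
4014 RVN × 1.314 = 5274.396 KRn
5274.396 KRn × 1.782 = 9398.973672 SLV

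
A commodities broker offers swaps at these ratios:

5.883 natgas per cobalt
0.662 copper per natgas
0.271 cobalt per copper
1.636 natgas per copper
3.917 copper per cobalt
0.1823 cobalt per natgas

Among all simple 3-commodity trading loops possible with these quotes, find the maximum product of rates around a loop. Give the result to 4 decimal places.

natgas→cobalt→copper→natgas: 0.1823 × 3.917 × 1.636 = 1.16822
natgas→copper→cobalt→natgas: 0.662 × 0.271 × 5.883 = 1.05542
Maximum is natgas→cobalt→copper→natgas at 1.1682; arbitrage exists.

1.1682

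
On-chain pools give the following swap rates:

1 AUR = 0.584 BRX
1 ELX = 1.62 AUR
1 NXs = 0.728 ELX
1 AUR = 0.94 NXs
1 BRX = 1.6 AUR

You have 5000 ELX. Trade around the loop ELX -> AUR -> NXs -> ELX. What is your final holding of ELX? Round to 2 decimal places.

5000 ELX × 1.62 = 8100 AUR
8100 AUR × 0.94 = 7614 NXs
7614 NXs × 0.728 = 5542.992 ELX

5542.99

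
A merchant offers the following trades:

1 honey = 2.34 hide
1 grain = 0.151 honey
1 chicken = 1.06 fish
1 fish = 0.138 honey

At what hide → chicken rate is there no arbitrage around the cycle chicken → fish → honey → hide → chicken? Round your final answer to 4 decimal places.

Known legs of the cycle: 1.06 × 0.138 × 2.34 = 0.3422952
For no arbitrage the full-cycle product must be 1, so the missing rate is 1 / 0.3422952 ≈ 2.921455.

2.9215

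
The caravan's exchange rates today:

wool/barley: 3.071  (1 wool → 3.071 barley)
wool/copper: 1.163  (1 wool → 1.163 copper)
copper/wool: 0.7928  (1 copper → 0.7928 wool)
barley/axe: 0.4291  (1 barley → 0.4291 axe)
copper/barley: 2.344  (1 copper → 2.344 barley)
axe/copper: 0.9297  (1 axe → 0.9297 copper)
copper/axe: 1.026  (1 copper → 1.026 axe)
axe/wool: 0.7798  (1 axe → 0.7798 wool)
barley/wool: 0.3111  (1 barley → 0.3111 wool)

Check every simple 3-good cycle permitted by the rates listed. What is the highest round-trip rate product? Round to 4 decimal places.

barley→axe→wool→barley: 0.4291 × 0.7798 × 3.071 = 1.02759
barley→axe→copper→barley: 0.4291 × 0.9297 × 2.344 = 0.93510
axe→wool→copper→axe: 0.7798 × 1.163 × 1.026 = 0.93049
barley→wool→copper→barley: 0.3111 × 1.163 × 2.344 = 0.84808
Maximum is barley→axe→wool→barley at 1.0276; arbitrage exists.

1.0276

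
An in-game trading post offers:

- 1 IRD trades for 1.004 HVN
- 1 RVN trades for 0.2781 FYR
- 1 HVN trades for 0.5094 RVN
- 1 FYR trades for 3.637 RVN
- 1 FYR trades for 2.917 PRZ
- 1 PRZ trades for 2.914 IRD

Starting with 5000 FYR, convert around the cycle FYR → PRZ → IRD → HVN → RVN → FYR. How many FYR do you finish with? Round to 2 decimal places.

5000 FYR × 2.917 = 14585 PRZ
14585 PRZ × 2.914 = 42500.69 IRD
42500.69 IRD × 1.004 = 42670.69276 HVN
42670.69276 HVN × 0.5094 = 21736.450891944 RVN
21736.450891944 RVN × 0.2781 = 6044.9069930496264 FYR

6044.91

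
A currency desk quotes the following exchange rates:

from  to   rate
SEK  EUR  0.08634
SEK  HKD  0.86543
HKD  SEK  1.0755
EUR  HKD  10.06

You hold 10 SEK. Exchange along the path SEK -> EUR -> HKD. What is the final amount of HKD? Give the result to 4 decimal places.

10 SEK × 0.08634 = 0.8634 EUR
0.8634 EUR × 10.06 = 8.685804 HKD

8.6858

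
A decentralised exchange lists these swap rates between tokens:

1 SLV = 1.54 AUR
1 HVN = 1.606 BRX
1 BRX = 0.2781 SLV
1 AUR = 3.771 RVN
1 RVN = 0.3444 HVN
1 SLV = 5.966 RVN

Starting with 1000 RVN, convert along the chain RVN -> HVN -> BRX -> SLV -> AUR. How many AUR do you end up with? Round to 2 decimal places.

1000 RVN × 0.3444 = 344.4 HVN
344.4 HVN × 1.606 = 553.1064 BRX
553.1064 BRX × 0.2781 = 153.81888984 SLV
153.81888984 SLV × 1.54 = 236.8810903536 AUR

236.88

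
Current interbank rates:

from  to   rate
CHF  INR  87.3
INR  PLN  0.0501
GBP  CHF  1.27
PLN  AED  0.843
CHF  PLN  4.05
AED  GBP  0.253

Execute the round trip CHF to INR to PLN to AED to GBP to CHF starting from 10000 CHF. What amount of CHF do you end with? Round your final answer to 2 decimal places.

11846.87

10000 CHF × 87.3 = 873000 INR
873000 INR × 0.0501 = 43737.3 PLN
43737.3 PLN × 0.843 = 36870.5439 AED
36870.5439 AED × 0.253 = 9328.2476067 GBP
9328.2476067 GBP × 1.27 = 11846.874460509 CHF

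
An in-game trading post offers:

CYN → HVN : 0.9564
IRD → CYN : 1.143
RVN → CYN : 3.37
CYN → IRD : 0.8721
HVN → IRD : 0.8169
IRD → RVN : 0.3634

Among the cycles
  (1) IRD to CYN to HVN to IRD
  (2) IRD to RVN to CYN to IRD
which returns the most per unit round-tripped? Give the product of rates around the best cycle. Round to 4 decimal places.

1.0680

(1) 1.143 × 0.9564 × 0.8169 = 0.89301
(2) 0.3634 × 3.37 × 0.8721 = 1.06802
Highest is cycle (2) at 1.0680 (>1, arbitrage).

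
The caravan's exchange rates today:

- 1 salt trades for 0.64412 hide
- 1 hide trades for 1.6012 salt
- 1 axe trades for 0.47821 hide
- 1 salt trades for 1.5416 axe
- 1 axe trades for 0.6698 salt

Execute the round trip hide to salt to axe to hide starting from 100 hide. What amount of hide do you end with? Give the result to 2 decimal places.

100 hide × 1.6012 = 160.12 salt
160.12 salt × 1.5416 = 246.840992 axe
246.840992 axe × 0.47821 = 118.04183078432 hide

118.04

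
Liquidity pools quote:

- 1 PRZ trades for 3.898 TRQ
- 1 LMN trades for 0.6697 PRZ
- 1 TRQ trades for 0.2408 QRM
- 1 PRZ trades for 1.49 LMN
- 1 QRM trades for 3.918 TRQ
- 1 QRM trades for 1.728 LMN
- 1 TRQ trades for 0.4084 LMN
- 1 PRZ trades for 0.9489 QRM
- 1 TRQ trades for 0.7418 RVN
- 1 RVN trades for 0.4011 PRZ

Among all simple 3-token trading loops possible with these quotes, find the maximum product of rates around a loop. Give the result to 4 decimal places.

1.1598

RVN→PRZ→TRQ→RVN: 0.4011 × 3.898 × 0.7418 = 1.15980
QRM→LMN→PRZ→QRM: 1.728 × 0.6697 × 0.9489 = 1.09811
PRZ→TRQ→LMN→PRZ: 3.898 × 0.4084 × 0.6697 = 1.06612
Maximum is RVN→PRZ→TRQ→RVN at 1.1598; arbitrage exists.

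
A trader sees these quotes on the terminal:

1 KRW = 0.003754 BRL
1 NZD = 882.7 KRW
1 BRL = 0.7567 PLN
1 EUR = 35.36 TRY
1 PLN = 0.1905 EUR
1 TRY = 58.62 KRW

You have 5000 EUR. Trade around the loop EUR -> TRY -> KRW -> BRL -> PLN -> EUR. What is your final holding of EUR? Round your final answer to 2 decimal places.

5608.43

5000 EUR × 35.36 = 176800 TRY
176800 TRY × 58.62 = 10364016 KRW
10364016 KRW × 0.003754 = 38906.516064 BRL
38906.516064 BRL × 0.7567 = 29440.5607056288 PLN
29440.5607056288 PLN × 0.1905 = 5608.4268144222864 EUR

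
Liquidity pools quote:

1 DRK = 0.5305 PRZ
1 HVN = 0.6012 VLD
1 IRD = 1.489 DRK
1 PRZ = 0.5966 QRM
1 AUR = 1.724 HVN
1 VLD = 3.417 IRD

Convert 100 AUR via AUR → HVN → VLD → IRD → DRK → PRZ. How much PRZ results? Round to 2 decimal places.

279.76

100 AUR × 1.724 = 172.4 HVN
172.4 HVN × 0.6012 = 103.64688 VLD
103.64688 VLD × 3.417 = 354.16138896 IRD
354.16138896 IRD × 1.489 = 527.34630816144 DRK
527.34630816144 DRK × 0.5305 = 279.75721647964392 PRZ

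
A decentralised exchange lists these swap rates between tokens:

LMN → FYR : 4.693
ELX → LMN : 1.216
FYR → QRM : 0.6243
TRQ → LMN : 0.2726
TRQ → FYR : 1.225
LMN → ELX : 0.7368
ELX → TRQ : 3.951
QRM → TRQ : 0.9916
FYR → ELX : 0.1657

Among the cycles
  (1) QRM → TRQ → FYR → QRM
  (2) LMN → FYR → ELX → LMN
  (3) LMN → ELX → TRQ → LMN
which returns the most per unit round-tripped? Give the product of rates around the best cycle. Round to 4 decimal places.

(1) 0.9916 × 1.225 × 0.6243 = 0.75834
(2) 4.693 × 0.1657 × 1.216 = 0.94560
(3) 0.7368 × 3.951 × 0.2726 = 0.79356
Highest is cycle (2) at 0.9456 (≤1, no arbitrage).

0.9456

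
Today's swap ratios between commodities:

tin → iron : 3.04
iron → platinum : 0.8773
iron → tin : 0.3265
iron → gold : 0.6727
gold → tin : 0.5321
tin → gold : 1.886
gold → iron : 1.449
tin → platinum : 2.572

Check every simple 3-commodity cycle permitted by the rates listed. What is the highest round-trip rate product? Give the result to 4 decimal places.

tin→iron→gold→tin: 3.04 × 0.6727 × 0.5321 = 1.08815
tin→gold→iron→tin: 1.886 × 1.449 × 0.3265 = 0.89226
Maximum is tin→iron→gold→tin at 1.0881; arbitrage exists.

1.0881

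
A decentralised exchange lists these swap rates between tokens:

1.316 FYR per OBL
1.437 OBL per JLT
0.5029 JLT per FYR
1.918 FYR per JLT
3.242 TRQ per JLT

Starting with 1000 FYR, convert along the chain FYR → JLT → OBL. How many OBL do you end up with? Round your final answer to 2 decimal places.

1000 FYR × 0.5029 = 502.9 JLT
502.9 JLT × 1.437 = 722.6673 OBL

722.67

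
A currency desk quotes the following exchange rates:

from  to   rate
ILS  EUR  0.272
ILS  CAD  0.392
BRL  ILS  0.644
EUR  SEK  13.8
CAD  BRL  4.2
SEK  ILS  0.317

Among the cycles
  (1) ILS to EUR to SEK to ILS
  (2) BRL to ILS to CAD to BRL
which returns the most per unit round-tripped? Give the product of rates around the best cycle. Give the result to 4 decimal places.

(1) 0.272 × 13.8 × 0.317 = 1.18989
(2) 0.644 × 0.392 × 4.2 = 1.06028
Highest is cycle (1) at 1.1899 (>1, arbitrage).

1.1899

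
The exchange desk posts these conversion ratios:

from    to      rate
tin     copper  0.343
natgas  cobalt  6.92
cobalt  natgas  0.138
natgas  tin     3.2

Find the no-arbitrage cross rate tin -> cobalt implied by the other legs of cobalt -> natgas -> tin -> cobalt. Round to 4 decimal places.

2.2645

Known legs of the cycle: 0.138 × 3.2 = 0.4416
For no arbitrage the full-cycle product must be 1, so the missing rate is 1 / 0.4416 ≈ 2.264493.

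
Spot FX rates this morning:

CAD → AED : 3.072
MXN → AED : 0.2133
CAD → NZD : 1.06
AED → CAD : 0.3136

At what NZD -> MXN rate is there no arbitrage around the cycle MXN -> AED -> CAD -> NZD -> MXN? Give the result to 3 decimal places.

Known legs of the cycle: 0.2133 × 0.3136 × 1.06 = 0.0709043328
For no arbitrage the full-cycle product must be 1, so the missing rate is 1 / 0.0709043328 ≈ 14.10351.

14.104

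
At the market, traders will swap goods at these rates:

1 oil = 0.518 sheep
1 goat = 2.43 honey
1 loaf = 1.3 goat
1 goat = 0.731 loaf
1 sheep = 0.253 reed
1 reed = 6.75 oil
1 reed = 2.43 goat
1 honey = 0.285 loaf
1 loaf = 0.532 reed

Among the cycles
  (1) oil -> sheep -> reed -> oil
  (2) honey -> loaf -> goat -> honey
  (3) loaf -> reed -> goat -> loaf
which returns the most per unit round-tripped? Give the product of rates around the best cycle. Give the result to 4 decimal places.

0.9450

(1) 0.518 × 0.253 × 6.75 = 0.88461
(2) 0.285 × 1.3 × 2.43 = 0.90032
(3) 0.532 × 2.43 × 0.731 = 0.94501
Highest is cycle (3) at 0.9450 (≤1, no arbitrage).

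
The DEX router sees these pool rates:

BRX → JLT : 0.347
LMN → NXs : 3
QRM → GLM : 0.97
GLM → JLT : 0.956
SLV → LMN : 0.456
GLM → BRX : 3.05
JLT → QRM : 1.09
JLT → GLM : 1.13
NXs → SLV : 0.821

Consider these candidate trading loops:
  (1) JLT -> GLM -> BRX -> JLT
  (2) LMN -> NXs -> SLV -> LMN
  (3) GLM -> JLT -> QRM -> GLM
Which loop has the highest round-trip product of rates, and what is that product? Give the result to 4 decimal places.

1.1959

(1) 1.13 × 3.05 × 0.347 = 1.19594
(2) 3 × 0.821 × 0.456 = 1.12313
(3) 0.956 × 1.09 × 0.97 = 1.01078
Highest is cycle (1) at 1.1959 (>1, arbitrage).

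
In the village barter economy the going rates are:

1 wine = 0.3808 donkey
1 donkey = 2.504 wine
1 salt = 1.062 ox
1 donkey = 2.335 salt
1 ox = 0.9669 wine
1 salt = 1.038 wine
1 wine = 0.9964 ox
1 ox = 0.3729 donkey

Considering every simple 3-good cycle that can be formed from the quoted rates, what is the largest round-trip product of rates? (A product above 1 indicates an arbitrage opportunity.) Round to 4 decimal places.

0.9304

donkey→wine→ox→donkey: 2.504 × 0.9964 × 0.3729 = 0.93038
salt→ox→donkey→salt: 1.062 × 0.3729 × 2.335 = 0.92471
salt→wine→donkey→salt: 1.038 × 0.3808 × 2.335 = 0.92296
Maximum is donkey→wine→ox→donkey at 0.9304; no arbitrage — every cycle loses value.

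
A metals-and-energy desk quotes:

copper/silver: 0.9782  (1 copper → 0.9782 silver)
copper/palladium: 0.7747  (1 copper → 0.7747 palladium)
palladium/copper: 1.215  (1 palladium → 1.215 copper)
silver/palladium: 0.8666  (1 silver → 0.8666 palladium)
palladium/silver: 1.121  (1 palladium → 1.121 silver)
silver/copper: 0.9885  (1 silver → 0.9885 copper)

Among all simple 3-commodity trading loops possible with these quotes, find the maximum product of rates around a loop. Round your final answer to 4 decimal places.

1.0300

silver→palladium→copper→silver: 0.8666 × 1.215 × 0.9782 = 1.02997
silver→copper→palladium→silver: 0.9885 × 0.7747 × 1.121 = 0.85845
Maximum is silver→palladium→copper→silver at 1.0300; arbitrage exists.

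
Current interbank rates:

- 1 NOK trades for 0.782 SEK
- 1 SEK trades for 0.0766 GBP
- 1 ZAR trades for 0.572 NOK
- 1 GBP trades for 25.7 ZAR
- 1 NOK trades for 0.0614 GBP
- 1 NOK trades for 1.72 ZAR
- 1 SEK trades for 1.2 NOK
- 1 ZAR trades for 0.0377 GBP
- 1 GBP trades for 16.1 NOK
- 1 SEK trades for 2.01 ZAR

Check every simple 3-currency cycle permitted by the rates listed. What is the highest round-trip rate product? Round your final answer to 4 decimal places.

NOK→ZAR→GBP→NOK: 1.72 × 0.0377 × 16.1 = 1.04399
SEK→GBP→NOK→SEK: 0.0766 × 16.1 × 0.782 = 0.96441
NOK→GBP→ZAR→NOK: 0.0614 × 25.7 × 0.572 = 0.90260
SEK→ZAR→NOK→SEK: 2.01 × 0.572 × 0.782 = 0.89908
Maximum is NOK→ZAR→GBP→NOK at 1.0440; arbitrage exists.

1.0440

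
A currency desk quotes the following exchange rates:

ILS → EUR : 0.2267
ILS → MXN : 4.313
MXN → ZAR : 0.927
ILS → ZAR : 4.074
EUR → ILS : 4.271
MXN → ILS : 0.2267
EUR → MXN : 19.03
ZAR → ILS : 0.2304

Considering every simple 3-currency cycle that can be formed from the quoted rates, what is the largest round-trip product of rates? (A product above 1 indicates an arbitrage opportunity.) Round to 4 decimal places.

MXN→ILS→EUR→MXN: 0.2267 × 0.2267 × 19.03 = 0.97801
MXN→ZAR→ILS→MXN: 0.927 × 0.2304 × 4.313 = 0.92117
Maximum is MXN→ILS→EUR→MXN at 0.9780; no arbitrage — every cycle loses value.

0.9780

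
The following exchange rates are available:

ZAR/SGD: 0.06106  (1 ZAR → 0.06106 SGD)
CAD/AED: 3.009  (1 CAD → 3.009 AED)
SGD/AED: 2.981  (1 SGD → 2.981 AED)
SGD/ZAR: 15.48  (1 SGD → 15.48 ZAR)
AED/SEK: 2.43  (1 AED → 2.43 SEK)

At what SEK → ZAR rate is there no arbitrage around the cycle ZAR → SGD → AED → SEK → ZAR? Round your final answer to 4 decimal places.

2.2609

Known legs of the cycle: 0.06106 × 2.981 × 2.43 = 0.4423082598
For no arbitrage the full-cycle product must be 1, so the missing rate is 1 / 0.4423082598 ≈ 2.260867.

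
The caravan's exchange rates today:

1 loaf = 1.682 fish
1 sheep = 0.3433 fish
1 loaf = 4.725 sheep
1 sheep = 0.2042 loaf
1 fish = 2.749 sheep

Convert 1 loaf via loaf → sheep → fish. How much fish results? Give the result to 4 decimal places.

1.6221

1 loaf × 4.725 = 4.725 sheep
4.725 sheep × 0.3433 = 1.6220925 fish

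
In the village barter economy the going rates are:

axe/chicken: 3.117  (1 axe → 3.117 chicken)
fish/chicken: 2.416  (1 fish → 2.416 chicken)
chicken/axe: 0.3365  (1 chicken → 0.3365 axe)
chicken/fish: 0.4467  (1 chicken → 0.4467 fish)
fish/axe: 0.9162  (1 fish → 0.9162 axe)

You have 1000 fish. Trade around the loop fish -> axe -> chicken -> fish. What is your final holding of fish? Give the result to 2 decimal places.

1000 fish × 0.9162 = 916.2 axe
916.2 axe × 3.117 = 2855.7954 chicken
2855.7954 chicken × 0.4467 = 1275.68380518 fish

1275.68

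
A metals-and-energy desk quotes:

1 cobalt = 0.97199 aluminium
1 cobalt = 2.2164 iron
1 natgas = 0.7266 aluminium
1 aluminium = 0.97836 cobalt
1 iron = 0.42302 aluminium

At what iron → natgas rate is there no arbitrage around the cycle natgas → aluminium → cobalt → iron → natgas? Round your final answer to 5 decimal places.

0.63468

Known legs of the cycle: 0.7266 × 0.97836 × 2.2164 = 1.5755863997664
For no arbitrage the full-cycle product must be 1, so the missing rate is 1 / 1.5755863997664 ≈ 0.6346843.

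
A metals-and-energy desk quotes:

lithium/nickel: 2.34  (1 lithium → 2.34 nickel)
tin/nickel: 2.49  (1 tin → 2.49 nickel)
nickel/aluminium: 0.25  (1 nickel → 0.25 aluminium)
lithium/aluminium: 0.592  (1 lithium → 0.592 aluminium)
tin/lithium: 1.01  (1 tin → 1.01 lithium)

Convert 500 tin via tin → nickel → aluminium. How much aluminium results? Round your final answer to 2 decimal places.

311.25

500 tin × 2.49 = 1245 nickel
1245 nickel × 0.25 = 311.25 aluminium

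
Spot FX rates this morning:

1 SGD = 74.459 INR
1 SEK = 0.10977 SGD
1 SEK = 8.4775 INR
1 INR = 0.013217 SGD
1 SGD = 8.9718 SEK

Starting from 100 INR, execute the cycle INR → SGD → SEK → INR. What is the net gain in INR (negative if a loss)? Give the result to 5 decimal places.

100 INR × 0.013217 = 1.3217 SGD
1.3217 SGD × 8.9718 = 11.85802806 SEK
11.85802806 SEK × 8.4775 = 100.52643287865 INR
Net change: 100.52643287865 − 100 = 0.52643287865 INR

0.52643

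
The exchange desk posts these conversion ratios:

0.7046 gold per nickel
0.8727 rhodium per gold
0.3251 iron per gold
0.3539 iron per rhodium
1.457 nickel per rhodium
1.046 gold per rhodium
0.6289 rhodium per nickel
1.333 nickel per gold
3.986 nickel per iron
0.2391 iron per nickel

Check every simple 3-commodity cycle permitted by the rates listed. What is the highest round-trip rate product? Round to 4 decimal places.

0.9131

nickel→gold→iron→nickel: 0.7046 × 0.3251 × 3.986 = 0.91305
nickel→gold→rhodium→nickel: 0.7046 × 0.8727 × 1.457 = 0.89592
nickel→rhodium→iron→nickel: 0.6289 × 0.3539 × 3.986 = 0.88715
nickel→rhodium→gold→nickel: 0.6289 × 1.046 × 1.333 = 0.87689
Maximum is nickel→gold→iron→nickel at 0.9131; no arbitrage — every cycle loses value.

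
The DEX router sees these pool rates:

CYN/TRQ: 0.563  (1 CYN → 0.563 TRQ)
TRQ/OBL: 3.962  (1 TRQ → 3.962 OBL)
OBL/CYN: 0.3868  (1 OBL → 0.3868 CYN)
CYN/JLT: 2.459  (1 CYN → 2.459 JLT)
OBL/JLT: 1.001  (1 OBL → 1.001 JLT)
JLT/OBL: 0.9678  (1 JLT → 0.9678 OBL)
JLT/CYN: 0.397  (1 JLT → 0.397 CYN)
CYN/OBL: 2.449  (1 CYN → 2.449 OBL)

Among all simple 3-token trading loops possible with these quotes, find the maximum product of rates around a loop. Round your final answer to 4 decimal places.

0.9732

JLT→CYN→OBL→JLT: 0.397 × 2.449 × 1.001 = 0.97323
JLT→OBL→CYN→JLT: 0.9678 × 0.3868 × 2.459 = 0.92051
OBL→CYN→TRQ→OBL: 0.3868 × 0.563 × 3.962 = 0.86280
Maximum is JLT→CYN→OBL→JLT at 0.9732; no arbitrage — every cycle loses value.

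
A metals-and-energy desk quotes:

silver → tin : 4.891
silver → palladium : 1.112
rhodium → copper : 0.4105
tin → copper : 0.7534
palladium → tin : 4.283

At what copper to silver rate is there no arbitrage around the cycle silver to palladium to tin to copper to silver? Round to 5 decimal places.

0.27869

Known legs of the cycle: 1.112 × 4.283 × 0.7534 = 3.5882151664
For no arbitrage the full-cycle product must be 1, so the missing rate is 1 / 3.5882151664 ≈ 0.2786901.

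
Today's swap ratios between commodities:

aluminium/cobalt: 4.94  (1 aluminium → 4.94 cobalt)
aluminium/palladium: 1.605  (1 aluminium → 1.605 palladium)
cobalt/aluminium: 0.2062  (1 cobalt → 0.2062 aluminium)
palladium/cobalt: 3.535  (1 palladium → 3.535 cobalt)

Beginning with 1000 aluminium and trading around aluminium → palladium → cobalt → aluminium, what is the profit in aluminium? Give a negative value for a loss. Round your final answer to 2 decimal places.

169.91

1000 aluminium × 1.605 = 1605 palladium
1605 palladium × 3.535 = 5673.675 cobalt
5673.675 cobalt × 0.2062 = 1169.911785 aluminium
Net change: 1169.911785 − 1000 = 169.911785 aluminium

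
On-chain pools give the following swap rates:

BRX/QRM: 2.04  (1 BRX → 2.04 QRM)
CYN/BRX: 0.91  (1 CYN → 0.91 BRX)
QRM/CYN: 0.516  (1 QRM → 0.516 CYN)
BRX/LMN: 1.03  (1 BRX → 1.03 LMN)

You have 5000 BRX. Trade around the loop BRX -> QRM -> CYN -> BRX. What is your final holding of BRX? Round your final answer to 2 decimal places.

4789.51

5000 BRX × 2.04 = 10200 QRM
10200 QRM × 0.516 = 5263.2 CYN
5263.2 CYN × 0.91 = 4789.512 BRX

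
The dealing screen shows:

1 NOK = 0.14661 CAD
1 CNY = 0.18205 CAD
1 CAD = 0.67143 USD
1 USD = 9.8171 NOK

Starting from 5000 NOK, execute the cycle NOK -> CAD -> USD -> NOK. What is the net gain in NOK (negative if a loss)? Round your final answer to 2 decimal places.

5000 NOK × 0.14661 = 733.05 CAD
733.05 CAD × 0.67143 = 492.1917615 USD
492.1917615 USD × 9.8171 = 4831.89574182165 NOK
Net change: 4831.89574182165 − 5000 = -168.10425817835 NOK

-168.10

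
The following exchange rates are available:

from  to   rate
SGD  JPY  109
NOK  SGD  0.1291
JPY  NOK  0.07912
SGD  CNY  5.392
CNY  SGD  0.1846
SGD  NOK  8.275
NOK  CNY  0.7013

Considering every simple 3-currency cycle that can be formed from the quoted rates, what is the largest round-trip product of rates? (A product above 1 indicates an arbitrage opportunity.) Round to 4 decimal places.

1.1134

NOK→SGD→JPY→NOK: 0.1291 × 109 × 0.07912 = 1.11337
CNY→SGD→NOK→CNY: 0.1846 × 8.275 × 0.7013 = 1.07128
Maximum is NOK→SGD→JPY→NOK at 1.1134; arbitrage exists.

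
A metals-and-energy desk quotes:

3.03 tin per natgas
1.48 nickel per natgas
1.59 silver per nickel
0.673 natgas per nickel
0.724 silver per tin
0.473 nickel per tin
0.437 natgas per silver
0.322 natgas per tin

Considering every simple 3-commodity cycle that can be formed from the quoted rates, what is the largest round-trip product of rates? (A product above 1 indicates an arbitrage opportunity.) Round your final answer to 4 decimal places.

silver→natgas→nickel→silver: 0.437 × 1.48 × 1.59 = 1.02835
natgas→tin→nickel→natgas: 3.03 × 0.473 × 0.673 = 0.96454
silver→natgas→tin→silver: 0.437 × 3.03 × 0.724 = 0.95866
Maximum is silver→natgas→nickel→silver at 1.0283; arbitrage exists.

1.0283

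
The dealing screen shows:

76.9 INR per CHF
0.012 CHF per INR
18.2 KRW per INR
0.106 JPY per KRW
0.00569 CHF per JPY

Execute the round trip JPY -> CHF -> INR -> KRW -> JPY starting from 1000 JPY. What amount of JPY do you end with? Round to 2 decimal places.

844.14

1000 JPY × 0.00569 = 5.69 CHF
5.69 CHF × 76.9 = 437.561 INR
437.561 INR × 18.2 = 7963.6102 KRW
7963.6102 KRW × 0.106 = 844.1426812 JPY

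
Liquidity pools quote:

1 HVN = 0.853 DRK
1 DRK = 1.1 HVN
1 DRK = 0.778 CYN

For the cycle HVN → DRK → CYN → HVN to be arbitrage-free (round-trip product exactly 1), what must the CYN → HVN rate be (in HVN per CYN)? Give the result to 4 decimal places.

1.5069

Known legs of the cycle: 0.853 × 0.778 = 0.663634
For no arbitrage the full-cycle product must be 1, so the missing rate is 1 / 0.663634 ≈ 1.506855.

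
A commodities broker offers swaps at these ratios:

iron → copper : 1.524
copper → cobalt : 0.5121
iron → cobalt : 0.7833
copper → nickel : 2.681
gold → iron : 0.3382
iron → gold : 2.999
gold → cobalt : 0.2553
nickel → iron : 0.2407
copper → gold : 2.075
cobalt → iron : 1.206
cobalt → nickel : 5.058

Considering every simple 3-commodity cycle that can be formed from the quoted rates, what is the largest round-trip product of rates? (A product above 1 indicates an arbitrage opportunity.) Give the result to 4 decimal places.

1.0695

copper→gold→iron→copper: 2.075 × 0.3382 × 1.524 = 1.06949
copper→nickel→iron→copper: 2.681 × 0.2407 × 1.524 = 0.98346
cobalt→nickel→iron→cobalt: 5.058 × 0.2407 × 0.7833 = 0.95364
copper→cobalt→iron→copper: 0.5121 × 1.206 × 1.524 = 0.94121
cobalt→iron→gold→cobalt: 1.206 × 2.999 × 0.2553 = 0.92337
Maximum is copper→gold→iron→copper at 1.0695; arbitrage exists.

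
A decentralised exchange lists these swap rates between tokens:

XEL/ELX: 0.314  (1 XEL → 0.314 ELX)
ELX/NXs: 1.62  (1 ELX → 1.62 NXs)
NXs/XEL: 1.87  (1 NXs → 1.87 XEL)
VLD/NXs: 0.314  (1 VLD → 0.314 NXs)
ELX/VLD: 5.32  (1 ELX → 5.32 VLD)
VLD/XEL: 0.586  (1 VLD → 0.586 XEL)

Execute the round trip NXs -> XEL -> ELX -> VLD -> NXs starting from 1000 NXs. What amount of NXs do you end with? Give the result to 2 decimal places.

1000 NXs × 1.87 = 1870 XEL
1870 XEL × 0.314 = 587.18 ELX
587.18 ELX × 5.32 = 3123.7976 VLD
3123.7976 VLD × 0.314 = 980.8724464 NXs

980.87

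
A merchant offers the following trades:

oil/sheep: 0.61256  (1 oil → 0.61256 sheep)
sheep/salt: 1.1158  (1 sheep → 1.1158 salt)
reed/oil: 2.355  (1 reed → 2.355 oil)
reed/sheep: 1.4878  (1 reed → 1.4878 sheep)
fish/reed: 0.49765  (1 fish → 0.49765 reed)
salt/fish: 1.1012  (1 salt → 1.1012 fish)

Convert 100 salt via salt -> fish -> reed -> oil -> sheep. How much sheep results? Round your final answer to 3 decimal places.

79.055

100 salt × 1.1012 = 110.12 fish
110.12 fish × 0.49765 = 54.801218 reed
54.801218 reed × 2.355 = 129.05686839 oil
129.05686839 oil × 0.61256 = 79.0550753009784 sheep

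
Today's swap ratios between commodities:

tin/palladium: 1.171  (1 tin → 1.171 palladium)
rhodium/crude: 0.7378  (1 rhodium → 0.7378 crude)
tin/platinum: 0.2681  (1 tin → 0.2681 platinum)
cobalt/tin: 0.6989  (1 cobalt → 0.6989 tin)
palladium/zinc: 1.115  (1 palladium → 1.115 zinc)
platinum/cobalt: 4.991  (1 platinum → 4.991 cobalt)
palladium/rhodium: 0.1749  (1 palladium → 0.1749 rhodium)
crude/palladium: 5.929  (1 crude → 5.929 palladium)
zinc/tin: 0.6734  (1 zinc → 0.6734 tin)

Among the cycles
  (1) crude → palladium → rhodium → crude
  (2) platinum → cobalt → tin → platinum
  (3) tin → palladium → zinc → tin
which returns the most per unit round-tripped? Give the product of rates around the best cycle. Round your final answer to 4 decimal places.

0.9352

(1) 5.929 × 0.1749 × 0.7378 = 0.76509
(2) 4.991 × 0.6989 × 0.2681 = 0.93519
(3) 1.171 × 1.115 × 0.6734 = 0.87923
Highest is cycle (2) at 0.9352 (≤1, no arbitrage).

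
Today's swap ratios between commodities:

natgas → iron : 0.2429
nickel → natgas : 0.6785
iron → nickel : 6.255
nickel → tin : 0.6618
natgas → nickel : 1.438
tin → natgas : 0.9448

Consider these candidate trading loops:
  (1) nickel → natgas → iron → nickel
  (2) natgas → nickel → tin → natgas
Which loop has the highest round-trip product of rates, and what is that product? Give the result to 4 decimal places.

(1) 0.6785 × 0.2429 × 6.255 = 1.03087
(2) 1.438 × 0.6618 × 0.9448 = 0.89914
Highest is cycle (1) at 1.0309 (>1, arbitrage).

1.0309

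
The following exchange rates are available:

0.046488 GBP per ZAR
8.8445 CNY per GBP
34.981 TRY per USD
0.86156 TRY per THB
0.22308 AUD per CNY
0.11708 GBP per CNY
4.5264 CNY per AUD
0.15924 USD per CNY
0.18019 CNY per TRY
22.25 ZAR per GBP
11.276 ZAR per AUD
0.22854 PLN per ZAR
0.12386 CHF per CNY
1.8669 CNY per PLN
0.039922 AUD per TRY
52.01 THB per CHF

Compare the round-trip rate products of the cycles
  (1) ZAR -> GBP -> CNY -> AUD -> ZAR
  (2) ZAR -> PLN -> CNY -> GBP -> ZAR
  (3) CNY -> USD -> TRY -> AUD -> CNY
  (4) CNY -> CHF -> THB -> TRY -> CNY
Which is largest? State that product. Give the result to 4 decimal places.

1.1115

(1) 0.046488 × 8.8445 × 0.22308 × 11.276 = 1.03426
(2) 0.22854 × 1.8669 × 0.11708 × 22.25 = 1.11147
(3) 0.15924 × 34.981 × 0.039922 × 4.5264 = 1.00658
(4) 0.12386 × 52.01 × 0.86156 × 0.18019 = 1.00008
Highest is cycle (2) at 1.1115 (>1, arbitrage).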